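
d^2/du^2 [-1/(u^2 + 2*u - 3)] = 2*(u^2 + 2*u - 4*(u + 1)^2 - 3)/(u^2 + 2*u - 3)^3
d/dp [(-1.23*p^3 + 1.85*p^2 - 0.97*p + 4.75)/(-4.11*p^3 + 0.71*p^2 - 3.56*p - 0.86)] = (-1.77635683940025e-15*p^5 + 6.7302*p^4 + 0.784199999999998*p^3 + 55.8436*p^2 - 9.927*p + 17.7442)/(16.8921*p^6 - 5.8362*p^5 + 29.7673*p^4 + 2.014*p^3 + 11.4524*p^2 + 6.1232*p + 0.7396)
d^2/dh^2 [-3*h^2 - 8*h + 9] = -6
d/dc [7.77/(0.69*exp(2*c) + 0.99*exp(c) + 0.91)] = (-10.7226*exp(c) - 7.6923)*exp(c)/(0.69*exp(2*c) + 0.99*exp(c) + 0.91)^2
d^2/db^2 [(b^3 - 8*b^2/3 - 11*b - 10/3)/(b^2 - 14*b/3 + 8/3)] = 78*(-3*b^3 - 18*b^2 + 108*b - 152)/(27*b^6 - 378*b^5 + 1980*b^4 - 4760*b^3 + 5280*b^2 - 2688*b + 512)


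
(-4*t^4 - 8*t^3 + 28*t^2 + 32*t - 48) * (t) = -4*t^5 - 8*t^4 + 28*t^3 + 32*t^2 - 48*t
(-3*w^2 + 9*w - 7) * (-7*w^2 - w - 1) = 21*w^4 - 60*w^3 + 43*w^2 - 2*w + 7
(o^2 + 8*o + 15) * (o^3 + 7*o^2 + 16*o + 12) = o^5 + 15*o^4 + 87*o^3 + 245*o^2 + 336*o + 180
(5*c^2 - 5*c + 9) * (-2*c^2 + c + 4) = -10*c^4 + 15*c^3 - 3*c^2 - 11*c + 36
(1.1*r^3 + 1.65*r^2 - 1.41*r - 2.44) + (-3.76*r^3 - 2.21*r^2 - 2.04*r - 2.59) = -2.66*r^3 - 0.56*r^2 - 3.45*r - 5.03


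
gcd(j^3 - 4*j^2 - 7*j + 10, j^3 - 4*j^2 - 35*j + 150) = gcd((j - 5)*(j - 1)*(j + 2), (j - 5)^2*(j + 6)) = j - 5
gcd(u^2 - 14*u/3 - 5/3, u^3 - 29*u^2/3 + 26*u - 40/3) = u - 5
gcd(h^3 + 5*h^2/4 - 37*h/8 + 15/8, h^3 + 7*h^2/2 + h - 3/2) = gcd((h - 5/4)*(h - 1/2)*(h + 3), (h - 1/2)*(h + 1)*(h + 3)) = h^2 + 5*h/2 - 3/2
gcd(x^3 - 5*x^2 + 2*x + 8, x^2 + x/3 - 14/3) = x - 2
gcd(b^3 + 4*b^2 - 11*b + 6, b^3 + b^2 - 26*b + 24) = b^2 + 5*b - 6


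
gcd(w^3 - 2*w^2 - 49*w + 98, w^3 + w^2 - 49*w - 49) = w^2 - 49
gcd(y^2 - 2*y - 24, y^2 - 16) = y + 4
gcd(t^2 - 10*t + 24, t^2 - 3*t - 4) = t - 4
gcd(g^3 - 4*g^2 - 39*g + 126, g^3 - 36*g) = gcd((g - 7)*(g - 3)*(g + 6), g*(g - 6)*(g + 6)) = g + 6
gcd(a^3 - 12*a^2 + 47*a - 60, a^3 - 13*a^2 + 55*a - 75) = a^2 - 8*a + 15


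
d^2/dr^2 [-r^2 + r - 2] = -2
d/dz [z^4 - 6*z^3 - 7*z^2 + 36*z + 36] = 4*z^3 - 18*z^2 - 14*z + 36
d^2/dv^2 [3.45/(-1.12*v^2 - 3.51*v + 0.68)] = (8.65536*v^2 + 27.12528*v - 3.45*(2.24*v + 3.51)*(4.48*v + 7.02) - 5.25504)/(1.12*v^2 + 3.51*v - 0.68)^3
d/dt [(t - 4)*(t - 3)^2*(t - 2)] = 4*t^3 - 36*t^2 + 106*t - 102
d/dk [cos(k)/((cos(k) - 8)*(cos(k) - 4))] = (cos(k)^2 - 32)*sin(k)/((cos(k) - 8)^2*(cos(k) - 4)^2)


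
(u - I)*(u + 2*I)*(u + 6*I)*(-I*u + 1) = -I*u^4 + 8*u^3 + 11*I*u^2 + 8*u + 12*I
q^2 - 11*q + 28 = (q - 7)*(q - 4)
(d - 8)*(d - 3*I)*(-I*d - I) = -I*d^3 - 3*d^2 + 7*I*d^2 + 21*d + 8*I*d + 24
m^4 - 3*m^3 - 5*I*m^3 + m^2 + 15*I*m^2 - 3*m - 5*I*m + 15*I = (m - 3)*(m - 5*I)*(m - I)*(m + I)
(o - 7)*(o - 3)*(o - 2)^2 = o^4 - 14*o^3 + 65*o^2 - 124*o + 84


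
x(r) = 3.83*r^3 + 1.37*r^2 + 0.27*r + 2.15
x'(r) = 11.49*r^2 + 2.74*r + 0.27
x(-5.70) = -664.17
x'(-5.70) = 357.96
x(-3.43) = -137.21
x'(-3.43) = 126.05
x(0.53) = 3.25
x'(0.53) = 4.95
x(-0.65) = 1.50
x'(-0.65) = 3.34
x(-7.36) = -1452.60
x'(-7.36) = 602.51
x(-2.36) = -41.20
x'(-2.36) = 57.80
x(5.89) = 833.88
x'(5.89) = 415.02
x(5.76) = 781.08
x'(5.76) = 397.26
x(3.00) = 118.70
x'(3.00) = 111.90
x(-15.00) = -12619.90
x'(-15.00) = 2544.42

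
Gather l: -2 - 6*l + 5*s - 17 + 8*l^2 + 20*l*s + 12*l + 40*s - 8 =8*l^2 + l*(20*s + 6) + 45*s - 27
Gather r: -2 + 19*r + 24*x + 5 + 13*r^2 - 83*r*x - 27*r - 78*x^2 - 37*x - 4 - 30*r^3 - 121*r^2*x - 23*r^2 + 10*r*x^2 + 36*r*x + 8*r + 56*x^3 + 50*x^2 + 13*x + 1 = -30*r^3 + r^2*(-121*x - 10) + r*(10*x^2 - 47*x) + 56*x^3 - 28*x^2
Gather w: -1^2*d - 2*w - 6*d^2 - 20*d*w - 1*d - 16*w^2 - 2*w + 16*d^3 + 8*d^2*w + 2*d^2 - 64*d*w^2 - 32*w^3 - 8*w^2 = 16*d^3 - 4*d^2 - 2*d - 32*w^3 + w^2*(-64*d - 24) + w*(8*d^2 - 20*d - 4)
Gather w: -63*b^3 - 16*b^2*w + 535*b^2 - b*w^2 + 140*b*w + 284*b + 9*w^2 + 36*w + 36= -63*b^3 + 535*b^2 + 284*b + w^2*(9 - b) + w*(-16*b^2 + 140*b + 36) + 36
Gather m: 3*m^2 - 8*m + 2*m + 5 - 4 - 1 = 3*m^2 - 6*m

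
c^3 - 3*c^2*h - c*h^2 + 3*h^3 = (c - 3*h)*(c - h)*(c + h)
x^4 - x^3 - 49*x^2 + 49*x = x*(x - 7)*(x - 1)*(x + 7)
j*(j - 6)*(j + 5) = j^3 - j^2 - 30*j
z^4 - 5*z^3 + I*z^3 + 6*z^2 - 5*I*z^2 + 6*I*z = z*(z - 3)*(z - 2)*(z + I)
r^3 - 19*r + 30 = (r - 3)*(r - 2)*(r + 5)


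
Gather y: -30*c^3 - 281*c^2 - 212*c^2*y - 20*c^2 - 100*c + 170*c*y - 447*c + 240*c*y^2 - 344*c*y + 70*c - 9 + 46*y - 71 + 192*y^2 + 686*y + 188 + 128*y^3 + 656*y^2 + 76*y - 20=-30*c^3 - 301*c^2 - 477*c + 128*y^3 + y^2*(240*c + 848) + y*(-212*c^2 - 174*c + 808) + 88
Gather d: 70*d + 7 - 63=70*d - 56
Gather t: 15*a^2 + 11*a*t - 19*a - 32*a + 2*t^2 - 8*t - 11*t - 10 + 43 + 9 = 15*a^2 - 51*a + 2*t^2 + t*(11*a - 19) + 42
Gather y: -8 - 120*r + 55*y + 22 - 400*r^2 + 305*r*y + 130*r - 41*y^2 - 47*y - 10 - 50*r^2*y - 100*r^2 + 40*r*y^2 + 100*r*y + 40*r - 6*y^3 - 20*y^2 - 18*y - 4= -500*r^2 + 50*r - 6*y^3 + y^2*(40*r - 61) + y*(-50*r^2 + 405*r - 10)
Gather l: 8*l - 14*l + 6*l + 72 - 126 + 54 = 0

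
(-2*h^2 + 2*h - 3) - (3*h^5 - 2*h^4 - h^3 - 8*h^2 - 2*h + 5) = -3*h^5 + 2*h^4 + h^3 + 6*h^2 + 4*h - 8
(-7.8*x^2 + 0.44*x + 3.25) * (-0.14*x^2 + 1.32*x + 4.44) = 1.092*x^4 - 10.3576*x^3 - 34.5062*x^2 + 6.2436*x + 14.43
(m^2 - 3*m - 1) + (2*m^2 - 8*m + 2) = 3*m^2 - 11*m + 1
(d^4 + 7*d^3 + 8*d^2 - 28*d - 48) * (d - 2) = d^5 + 5*d^4 - 6*d^3 - 44*d^2 + 8*d + 96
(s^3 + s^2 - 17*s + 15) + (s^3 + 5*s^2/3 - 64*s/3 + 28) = 2*s^3 + 8*s^2/3 - 115*s/3 + 43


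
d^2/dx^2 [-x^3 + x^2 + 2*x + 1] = 2 - 6*x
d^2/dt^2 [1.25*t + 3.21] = 0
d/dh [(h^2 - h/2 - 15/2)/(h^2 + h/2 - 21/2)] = 4/(4*h^2 + 28*h + 49)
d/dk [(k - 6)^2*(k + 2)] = (k - 6)*(3*k - 2)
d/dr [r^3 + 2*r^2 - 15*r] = 3*r^2 + 4*r - 15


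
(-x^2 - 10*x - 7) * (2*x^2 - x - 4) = -2*x^4 - 19*x^3 + 47*x + 28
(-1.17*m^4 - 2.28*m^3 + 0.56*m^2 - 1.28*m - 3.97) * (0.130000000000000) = -0.1521*m^4 - 0.2964*m^3 + 0.0728*m^2 - 0.1664*m - 0.5161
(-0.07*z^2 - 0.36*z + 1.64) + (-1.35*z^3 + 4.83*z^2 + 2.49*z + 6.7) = -1.35*z^3 + 4.76*z^2 + 2.13*z + 8.34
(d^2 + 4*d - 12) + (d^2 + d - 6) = 2*d^2 + 5*d - 18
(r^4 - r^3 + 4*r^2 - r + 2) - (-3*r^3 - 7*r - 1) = r^4 + 2*r^3 + 4*r^2 + 6*r + 3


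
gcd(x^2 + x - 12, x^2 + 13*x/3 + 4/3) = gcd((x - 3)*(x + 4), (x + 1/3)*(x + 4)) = x + 4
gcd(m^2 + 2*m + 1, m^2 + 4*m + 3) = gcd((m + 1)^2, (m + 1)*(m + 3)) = m + 1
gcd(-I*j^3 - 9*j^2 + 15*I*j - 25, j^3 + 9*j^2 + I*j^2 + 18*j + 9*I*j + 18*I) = j + I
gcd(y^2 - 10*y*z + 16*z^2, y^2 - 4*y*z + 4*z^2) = y - 2*z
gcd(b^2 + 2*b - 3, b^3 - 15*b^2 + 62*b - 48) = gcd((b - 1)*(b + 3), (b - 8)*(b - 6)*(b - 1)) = b - 1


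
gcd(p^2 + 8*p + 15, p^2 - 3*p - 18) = p + 3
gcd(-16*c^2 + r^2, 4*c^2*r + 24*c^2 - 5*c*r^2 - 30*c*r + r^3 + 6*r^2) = -4*c + r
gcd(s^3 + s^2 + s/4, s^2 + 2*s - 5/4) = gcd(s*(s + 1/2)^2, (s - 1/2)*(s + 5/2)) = 1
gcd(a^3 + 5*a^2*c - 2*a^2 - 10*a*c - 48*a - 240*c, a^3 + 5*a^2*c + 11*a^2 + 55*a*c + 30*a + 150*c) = a^2 + 5*a*c + 6*a + 30*c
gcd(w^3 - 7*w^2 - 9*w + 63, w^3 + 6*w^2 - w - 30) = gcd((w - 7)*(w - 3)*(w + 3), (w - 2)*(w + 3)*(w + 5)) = w + 3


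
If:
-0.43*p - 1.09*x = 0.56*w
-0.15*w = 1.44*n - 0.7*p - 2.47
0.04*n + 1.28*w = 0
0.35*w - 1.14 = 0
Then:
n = -104.23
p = -217.24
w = 3.26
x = 84.03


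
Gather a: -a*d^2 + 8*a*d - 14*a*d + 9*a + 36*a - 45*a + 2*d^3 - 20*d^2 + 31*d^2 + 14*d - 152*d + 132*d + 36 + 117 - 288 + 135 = a*(-d^2 - 6*d) + 2*d^3 + 11*d^2 - 6*d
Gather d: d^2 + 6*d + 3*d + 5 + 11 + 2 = d^2 + 9*d + 18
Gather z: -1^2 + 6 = 5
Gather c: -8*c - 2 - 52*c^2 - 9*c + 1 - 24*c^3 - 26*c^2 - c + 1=-24*c^3 - 78*c^2 - 18*c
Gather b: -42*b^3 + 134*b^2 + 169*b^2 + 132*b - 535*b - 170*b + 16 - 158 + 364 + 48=-42*b^3 + 303*b^2 - 573*b + 270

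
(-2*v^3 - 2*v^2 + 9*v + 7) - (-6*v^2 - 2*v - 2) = -2*v^3 + 4*v^2 + 11*v + 9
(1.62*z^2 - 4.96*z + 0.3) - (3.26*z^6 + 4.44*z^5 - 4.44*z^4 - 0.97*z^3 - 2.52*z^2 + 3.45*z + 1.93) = -3.26*z^6 - 4.44*z^5 + 4.44*z^4 + 0.97*z^3 + 4.14*z^2 - 8.41*z - 1.63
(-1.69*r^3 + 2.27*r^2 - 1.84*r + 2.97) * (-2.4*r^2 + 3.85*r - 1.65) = 4.056*r^5 - 11.9545*r^4 + 15.944*r^3 - 17.9575*r^2 + 14.4705*r - 4.9005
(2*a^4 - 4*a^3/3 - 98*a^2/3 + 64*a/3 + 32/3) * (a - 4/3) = 2*a^5 - 4*a^4 - 278*a^3/9 + 584*a^2/9 - 160*a/9 - 128/9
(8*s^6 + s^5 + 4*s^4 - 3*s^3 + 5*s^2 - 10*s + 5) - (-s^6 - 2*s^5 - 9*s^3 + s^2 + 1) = 9*s^6 + 3*s^5 + 4*s^4 + 6*s^3 + 4*s^2 - 10*s + 4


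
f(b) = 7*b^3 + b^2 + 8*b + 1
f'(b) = 21*b^2 + 2*b + 8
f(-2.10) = -76.22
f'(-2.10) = 96.41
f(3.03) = 229.15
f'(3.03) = 206.86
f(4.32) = 618.57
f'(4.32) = 408.55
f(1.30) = 28.47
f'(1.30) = 46.09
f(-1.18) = -18.55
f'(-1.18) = 34.88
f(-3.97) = -452.99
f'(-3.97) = 331.04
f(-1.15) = -17.52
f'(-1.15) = 33.47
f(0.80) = 11.62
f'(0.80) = 23.04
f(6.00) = 1597.00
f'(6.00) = 776.00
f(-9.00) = -5093.00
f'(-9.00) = 1691.00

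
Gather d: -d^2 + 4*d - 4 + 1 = -d^2 + 4*d - 3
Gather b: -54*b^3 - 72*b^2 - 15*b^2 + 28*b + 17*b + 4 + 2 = -54*b^3 - 87*b^2 + 45*b + 6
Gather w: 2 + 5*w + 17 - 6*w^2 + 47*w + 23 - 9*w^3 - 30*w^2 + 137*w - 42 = -9*w^3 - 36*w^2 + 189*w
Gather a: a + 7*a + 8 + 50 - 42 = 8*a + 16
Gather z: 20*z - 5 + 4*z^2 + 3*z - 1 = 4*z^2 + 23*z - 6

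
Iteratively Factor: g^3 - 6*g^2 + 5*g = (g)*(g^2 - 6*g + 5) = g*(g - 1)*(g - 5)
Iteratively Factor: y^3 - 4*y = (y + 2)*(y^2 - 2*y) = (y - 2)*(y + 2)*(y)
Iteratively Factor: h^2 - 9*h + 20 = (h - 4)*(h - 5)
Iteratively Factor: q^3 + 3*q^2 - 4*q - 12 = (q + 2)*(q^2 + q - 6) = (q - 2)*(q + 2)*(q + 3)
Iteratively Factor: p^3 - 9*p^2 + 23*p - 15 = (p - 5)*(p^2 - 4*p + 3) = (p - 5)*(p - 1)*(p - 3)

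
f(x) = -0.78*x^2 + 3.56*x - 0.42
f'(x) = 3.56 - 1.56*x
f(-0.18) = -1.09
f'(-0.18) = 3.84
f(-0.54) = -2.57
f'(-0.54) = 4.40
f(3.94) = 1.50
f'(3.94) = -2.59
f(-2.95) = -17.71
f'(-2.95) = 8.16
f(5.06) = -2.38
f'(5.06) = -4.33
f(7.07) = -14.24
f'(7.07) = -7.47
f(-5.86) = -48.07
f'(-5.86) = 12.70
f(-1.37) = -6.76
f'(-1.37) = 5.70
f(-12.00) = -155.46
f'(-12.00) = 22.28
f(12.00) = -70.02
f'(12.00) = -15.16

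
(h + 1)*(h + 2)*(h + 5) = h^3 + 8*h^2 + 17*h + 10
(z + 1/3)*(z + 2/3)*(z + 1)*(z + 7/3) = z^4 + 13*z^3/3 + 53*z^2/9 + 83*z/27 + 14/27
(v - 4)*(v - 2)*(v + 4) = v^3 - 2*v^2 - 16*v + 32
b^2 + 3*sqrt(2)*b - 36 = (b - 3*sqrt(2))*(b + 6*sqrt(2))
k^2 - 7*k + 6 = (k - 6)*(k - 1)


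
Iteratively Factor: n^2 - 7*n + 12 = (n - 4)*(n - 3)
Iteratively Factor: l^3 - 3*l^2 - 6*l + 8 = (l + 2)*(l^2 - 5*l + 4) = (l - 1)*(l + 2)*(l - 4)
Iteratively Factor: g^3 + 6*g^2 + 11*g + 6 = (g + 3)*(g^2 + 3*g + 2) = (g + 2)*(g + 3)*(g + 1)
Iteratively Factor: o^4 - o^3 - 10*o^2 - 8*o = (o + 1)*(o^3 - 2*o^2 - 8*o) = (o - 4)*(o + 1)*(o^2 + 2*o) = o*(o - 4)*(o + 1)*(o + 2)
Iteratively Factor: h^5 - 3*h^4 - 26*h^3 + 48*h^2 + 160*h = (h)*(h^4 - 3*h^3 - 26*h^2 + 48*h + 160) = h*(h - 5)*(h^3 + 2*h^2 - 16*h - 32) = h*(h - 5)*(h + 4)*(h^2 - 2*h - 8) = h*(h - 5)*(h + 2)*(h + 4)*(h - 4)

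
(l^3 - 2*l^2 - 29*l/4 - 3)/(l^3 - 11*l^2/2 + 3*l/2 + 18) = (l + 1/2)/(l - 3)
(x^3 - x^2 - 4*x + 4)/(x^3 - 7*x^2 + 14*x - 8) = (x + 2)/(x - 4)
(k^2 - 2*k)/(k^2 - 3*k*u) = (k - 2)/(k - 3*u)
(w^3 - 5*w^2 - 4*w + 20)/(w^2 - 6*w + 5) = (w^2 - 4)/(w - 1)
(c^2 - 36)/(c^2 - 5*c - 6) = (c + 6)/(c + 1)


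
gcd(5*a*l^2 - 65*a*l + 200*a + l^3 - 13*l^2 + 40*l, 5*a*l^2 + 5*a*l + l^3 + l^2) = 5*a + l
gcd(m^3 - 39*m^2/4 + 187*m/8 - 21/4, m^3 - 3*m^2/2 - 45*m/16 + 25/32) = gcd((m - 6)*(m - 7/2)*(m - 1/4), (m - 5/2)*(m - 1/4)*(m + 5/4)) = m - 1/4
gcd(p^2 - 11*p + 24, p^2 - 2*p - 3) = p - 3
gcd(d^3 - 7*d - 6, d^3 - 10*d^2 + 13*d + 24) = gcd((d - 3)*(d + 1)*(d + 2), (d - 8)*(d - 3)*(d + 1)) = d^2 - 2*d - 3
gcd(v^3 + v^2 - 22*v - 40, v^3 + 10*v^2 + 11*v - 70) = 1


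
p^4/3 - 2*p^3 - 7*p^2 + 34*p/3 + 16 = (p/3 + 1)*(p - 8)*(p - 2)*(p + 1)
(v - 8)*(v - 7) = v^2 - 15*v + 56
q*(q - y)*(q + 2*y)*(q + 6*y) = q^4 + 7*q^3*y + 4*q^2*y^2 - 12*q*y^3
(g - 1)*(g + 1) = g^2 - 1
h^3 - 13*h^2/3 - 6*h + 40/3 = (h - 5)*(h - 4/3)*(h + 2)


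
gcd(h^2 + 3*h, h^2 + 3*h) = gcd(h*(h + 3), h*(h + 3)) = h^2 + 3*h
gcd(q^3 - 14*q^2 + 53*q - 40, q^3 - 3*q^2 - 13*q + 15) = q^2 - 6*q + 5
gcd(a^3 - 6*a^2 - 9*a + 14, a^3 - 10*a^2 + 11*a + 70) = a^2 - 5*a - 14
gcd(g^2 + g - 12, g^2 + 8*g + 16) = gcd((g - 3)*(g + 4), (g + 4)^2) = g + 4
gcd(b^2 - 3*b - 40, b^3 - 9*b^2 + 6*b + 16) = b - 8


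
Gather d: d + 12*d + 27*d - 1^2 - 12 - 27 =40*d - 40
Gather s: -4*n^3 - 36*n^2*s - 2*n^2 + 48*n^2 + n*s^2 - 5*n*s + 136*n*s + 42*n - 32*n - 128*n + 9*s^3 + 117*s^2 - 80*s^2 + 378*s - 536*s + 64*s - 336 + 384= -4*n^3 + 46*n^2 - 118*n + 9*s^3 + s^2*(n + 37) + s*(-36*n^2 + 131*n - 94) + 48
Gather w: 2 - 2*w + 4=6 - 2*w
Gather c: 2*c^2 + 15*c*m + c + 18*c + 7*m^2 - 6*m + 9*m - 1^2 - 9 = 2*c^2 + c*(15*m + 19) + 7*m^2 + 3*m - 10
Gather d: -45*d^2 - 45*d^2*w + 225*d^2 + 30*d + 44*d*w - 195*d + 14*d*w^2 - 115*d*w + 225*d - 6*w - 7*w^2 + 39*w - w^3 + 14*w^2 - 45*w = d^2*(180 - 45*w) + d*(14*w^2 - 71*w + 60) - w^3 + 7*w^2 - 12*w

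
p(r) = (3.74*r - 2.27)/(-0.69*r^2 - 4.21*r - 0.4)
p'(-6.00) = 251611.25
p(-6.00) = -1235.50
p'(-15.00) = 0.07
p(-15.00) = 0.63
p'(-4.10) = 1.63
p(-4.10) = -3.35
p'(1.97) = -0.06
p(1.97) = -0.45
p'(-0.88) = -0.82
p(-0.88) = -2.01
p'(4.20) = 0.02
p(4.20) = -0.44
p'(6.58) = 0.02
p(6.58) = -0.39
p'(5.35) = 0.03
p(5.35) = -0.42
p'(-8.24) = 1.20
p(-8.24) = 2.63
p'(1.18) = -0.28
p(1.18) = -0.34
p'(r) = (1.38*r + 4.21)*(3.74*r - 2.27)/(-0.69*r^2 - 4.21*r - 0.4)^2 + 3.74/(-0.69*r^2 - 4.21*r - 0.4) = (2.5806*r^2 - 3.1326*r - 11.0527)/(0.4761*r^4 + 5.8098*r^3 + 18.2761*r^2 + 3.368*r + 0.16)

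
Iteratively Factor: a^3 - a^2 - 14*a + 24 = (a - 2)*(a^2 + a - 12) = (a - 2)*(a + 4)*(a - 3)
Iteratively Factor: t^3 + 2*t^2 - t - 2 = (t + 2)*(t^2 - 1) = (t + 1)*(t + 2)*(t - 1)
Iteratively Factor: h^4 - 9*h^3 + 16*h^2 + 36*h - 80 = (h - 5)*(h^3 - 4*h^2 - 4*h + 16) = (h - 5)*(h - 4)*(h^2 - 4) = (h - 5)*(h - 4)*(h - 2)*(h + 2)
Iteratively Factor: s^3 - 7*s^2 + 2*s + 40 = (s + 2)*(s^2 - 9*s + 20) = (s - 4)*(s + 2)*(s - 5)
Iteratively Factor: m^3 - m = (m + 1)*(m^2 - m) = m*(m + 1)*(m - 1)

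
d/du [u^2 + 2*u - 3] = 2*u + 2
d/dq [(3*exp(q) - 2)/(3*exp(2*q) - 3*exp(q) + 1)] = (-9*exp(2*q) + 12*exp(q) - 3)*exp(q)/(9*exp(4*q) - 18*exp(3*q) + 15*exp(2*q) - 6*exp(q) + 1)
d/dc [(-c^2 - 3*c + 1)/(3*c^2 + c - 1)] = 2*(4*c^2 - 2*c + 1)/(9*c^4 + 6*c^3 - 5*c^2 - 2*c + 1)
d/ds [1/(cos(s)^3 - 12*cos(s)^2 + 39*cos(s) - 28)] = 3*(cos(s)^2 - 8*cos(s) + 13)*sin(s)/(cos(s)^3 - 12*cos(s)^2 + 39*cos(s) - 28)^2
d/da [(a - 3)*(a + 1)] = 2*a - 2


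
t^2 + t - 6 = (t - 2)*(t + 3)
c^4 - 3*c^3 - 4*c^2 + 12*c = c*(c - 3)*(c - 2)*(c + 2)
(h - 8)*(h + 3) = h^2 - 5*h - 24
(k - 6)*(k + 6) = k^2 - 36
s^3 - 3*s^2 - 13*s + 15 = (s - 5)*(s - 1)*(s + 3)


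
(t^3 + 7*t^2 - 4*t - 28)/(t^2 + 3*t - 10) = (t^2 + 9*t + 14)/(t + 5)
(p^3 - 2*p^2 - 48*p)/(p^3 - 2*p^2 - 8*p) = (-p^2 + 2*p + 48)/(-p^2 + 2*p + 8)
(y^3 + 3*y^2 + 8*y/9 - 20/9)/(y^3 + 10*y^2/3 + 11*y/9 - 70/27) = 3*(y + 2)/(3*y + 7)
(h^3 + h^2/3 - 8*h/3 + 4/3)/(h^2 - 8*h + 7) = (3*h^2 + 4*h - 4)/(3*(h - 7))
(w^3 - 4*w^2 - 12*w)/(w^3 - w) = (w^2 - 4*w - 12)/(w^2 - 1)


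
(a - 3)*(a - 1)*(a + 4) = a^3 - 13*a + 12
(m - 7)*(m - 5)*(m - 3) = m^3 - 15*m^2 + 71*m - 105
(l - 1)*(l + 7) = l^2 + 6*l - 7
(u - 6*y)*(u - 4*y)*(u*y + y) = u^3*y - 10*u^2*y^2 + u^2*y + 24*u*y^3 - 10*u*y^2 + 24*y^3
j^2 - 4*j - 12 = (j - 6)*(j + 2)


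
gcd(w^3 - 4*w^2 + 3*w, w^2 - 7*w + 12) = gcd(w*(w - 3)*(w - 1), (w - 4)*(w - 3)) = w - 3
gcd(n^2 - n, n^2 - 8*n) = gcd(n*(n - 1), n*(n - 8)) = n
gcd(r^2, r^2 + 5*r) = r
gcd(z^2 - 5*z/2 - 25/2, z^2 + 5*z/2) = z + 5/2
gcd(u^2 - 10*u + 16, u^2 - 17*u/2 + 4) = u - 8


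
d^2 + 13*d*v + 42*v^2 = (d + 6*v)*(d + 7*v)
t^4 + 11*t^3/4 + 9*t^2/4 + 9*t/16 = t*(t + 1/2)*(t + 3/4)*(t + 3/2)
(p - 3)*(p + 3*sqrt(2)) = p^2 - 3*p + 3*sqrt(2)*p - 9*sqrt(2)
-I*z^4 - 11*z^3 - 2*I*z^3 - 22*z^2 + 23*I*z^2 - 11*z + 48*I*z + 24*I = (z + 1)*(z - 8*I)*(z - 3*I)*(-I*z - I)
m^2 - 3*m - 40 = (m - 8)*(m + 5)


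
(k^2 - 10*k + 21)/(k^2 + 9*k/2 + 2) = 2*(k^2 - 10*k + 21)/(2*k^2 + 9*k + 4)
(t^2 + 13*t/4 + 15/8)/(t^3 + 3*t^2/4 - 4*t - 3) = (t + 5/2)/(t^2 - 4)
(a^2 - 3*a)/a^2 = (a - 3)/a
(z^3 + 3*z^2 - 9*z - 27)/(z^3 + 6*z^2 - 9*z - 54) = (z + 3)/(z + 6)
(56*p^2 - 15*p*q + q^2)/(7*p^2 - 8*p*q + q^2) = (8*p - q)/(p - q)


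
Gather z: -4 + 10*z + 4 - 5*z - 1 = 5*z - 1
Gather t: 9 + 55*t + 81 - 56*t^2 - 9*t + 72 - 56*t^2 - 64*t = -112*t^2 - 18*t + 162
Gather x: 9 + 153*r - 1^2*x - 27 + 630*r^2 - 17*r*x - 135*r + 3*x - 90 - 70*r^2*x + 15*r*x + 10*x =630*r^2 + 18*r + x*(-70*r^2 - 2*r + 12) - 108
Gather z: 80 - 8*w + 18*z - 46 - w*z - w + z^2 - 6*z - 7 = -9*w + z^2 + z*(12 - w) + 27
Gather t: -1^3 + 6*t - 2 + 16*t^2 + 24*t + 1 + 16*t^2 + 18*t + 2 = 32*t^2 + 48*t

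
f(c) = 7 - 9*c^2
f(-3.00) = -74.00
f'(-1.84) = 33.12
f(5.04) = -221.61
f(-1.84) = -23.47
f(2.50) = -49.25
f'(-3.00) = 54.00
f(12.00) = -1289.00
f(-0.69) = 2.72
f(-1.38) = -10.14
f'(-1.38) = 24.84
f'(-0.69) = 12.42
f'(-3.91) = 70.38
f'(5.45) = -98.10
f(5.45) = -260.32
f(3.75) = -119.56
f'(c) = -18*c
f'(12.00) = -216.00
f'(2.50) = -45.00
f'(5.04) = -90.72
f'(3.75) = -67.50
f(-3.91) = -130.59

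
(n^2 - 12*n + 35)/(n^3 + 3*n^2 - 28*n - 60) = (n - 7)/(n^2 + 8*n + 12)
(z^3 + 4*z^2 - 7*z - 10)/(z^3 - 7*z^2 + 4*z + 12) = (z + 5)/(z - 6)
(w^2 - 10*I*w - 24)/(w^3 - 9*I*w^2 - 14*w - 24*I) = 1/(w + I)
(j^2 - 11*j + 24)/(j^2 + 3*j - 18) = (j - 8)/(j + 6)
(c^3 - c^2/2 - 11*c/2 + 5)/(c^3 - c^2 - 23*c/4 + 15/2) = 2*(c - 1)/(2*c - 3)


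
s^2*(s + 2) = s^3 + 2*s^2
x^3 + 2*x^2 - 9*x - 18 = (x - 3)*(x + 2)*(x + 3)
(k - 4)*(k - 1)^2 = k^3 - 6*k^2 + 9*k - 4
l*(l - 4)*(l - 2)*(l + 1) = l^4 - 5*l^3 + 2*l^2 + 8*l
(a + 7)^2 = a^2 + 14*a + 49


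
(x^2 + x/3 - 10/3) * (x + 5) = x^3 + 16*x^2/3 - 5*x/3 - 50/3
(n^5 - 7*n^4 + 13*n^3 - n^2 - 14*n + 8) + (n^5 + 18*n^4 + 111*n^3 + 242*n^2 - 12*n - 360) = 2*n^5 + 11*n^4 + 124*n^3 + 241*n^2 - 26*n - 352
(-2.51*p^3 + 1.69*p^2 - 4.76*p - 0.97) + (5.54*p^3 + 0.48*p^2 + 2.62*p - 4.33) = 3.03*p^3 + 2.17*p^2 - 2.14*p - 5.3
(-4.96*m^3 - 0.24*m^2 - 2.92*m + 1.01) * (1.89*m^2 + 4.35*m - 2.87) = -9.3744*m^5 - 22.0296*m^4 + 7.6724*m^3 - 10.1043*m^2 + 12.7739*m - 2.8987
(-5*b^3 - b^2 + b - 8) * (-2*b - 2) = 10*b^4 + 12*b^3 + 14*b + 16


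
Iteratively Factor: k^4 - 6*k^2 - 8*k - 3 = (k + 1)*(k^3 - k^2 - 5*k - 3) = (k + 1)^2*(k^2 - 2*k - 3) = (k + 1)^3*(k - 3)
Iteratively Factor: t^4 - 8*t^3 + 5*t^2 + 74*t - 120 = (t - 5)*(t^3 - 3*t^2 - 10*t + 24) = (t - 5)*(t - 4)*(t^2 + t - 6) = (t - 5)*(t - 4)*(t + 3)*(t - 2)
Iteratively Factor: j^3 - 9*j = (j - 3)*(j^2 + 3*j) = j*(j - 3)*(j + 3)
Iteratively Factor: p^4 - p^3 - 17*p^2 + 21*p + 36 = (p - 3)*(p^3 + 2*p^2 - 11*p - 12) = (p - 3)*(p + 4)*(p^2 - 2*p - 3) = (p - 3)^2*(p + 4)*(p + 1)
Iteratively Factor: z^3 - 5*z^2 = (z)*(z^2 - 5*z) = z*(z - 5)*(z)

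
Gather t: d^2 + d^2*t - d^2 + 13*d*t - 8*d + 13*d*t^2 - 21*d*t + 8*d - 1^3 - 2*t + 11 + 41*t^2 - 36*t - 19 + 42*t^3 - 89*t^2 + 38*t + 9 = 42*t^3 + t^2*(13*d - 48) + t*(d^2 - 8*d)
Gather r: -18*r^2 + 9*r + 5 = -18*r^2 + 9*r + 5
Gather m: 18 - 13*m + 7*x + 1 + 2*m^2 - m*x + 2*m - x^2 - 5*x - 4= 2*m^2 + m*(-x - 11) - x^2 + 2*x + 15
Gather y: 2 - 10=-8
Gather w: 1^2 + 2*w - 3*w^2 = -3*w^2 + 2*w + 1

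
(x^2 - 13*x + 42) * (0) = 0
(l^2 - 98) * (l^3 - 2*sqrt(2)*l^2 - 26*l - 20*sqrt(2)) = l^5 - 2*sqrt(2)*l^4 - 124*l^3 + 176*sqrt(2)*l^2 + 2548*l + 1960*sqrt(2)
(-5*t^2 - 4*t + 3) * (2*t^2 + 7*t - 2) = -10*t^4 - 43*t^3 - 12*t^2 + 29*t - 6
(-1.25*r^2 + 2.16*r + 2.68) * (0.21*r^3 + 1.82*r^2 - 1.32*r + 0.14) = -0.2625*r^5 - 1.8214*r^4 + 6.144*r^3 + 1.8514*r^2 - 3.2352*r + 0.3752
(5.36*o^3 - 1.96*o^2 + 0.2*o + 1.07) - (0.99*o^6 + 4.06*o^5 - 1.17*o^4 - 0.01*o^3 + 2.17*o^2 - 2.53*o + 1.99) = -0.99*o^6 - 4.06*o^5 + 1.17*o^4 + 5.37*o^3 - 4.13*o^2 + 2.73*o - 0.92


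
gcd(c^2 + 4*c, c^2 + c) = c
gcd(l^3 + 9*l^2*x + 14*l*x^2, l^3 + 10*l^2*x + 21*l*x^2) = l^2 + 7*l*x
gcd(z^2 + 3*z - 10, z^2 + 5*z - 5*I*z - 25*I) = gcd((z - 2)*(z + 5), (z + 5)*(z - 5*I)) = z + 5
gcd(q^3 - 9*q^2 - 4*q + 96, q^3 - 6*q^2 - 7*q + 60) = q^2 - q - 12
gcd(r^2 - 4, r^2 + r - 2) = r + 2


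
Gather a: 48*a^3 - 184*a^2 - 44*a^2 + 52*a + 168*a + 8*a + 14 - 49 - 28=48*a^3 - 228*a^2 + 228*a - 63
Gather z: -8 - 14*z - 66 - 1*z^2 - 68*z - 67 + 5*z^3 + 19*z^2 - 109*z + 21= 5*z^3 + 18*z^2 - 191*z - 120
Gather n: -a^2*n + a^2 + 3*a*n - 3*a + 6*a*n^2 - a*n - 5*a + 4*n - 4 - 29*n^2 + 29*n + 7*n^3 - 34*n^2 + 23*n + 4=a^2 - 8*a + 7*n^3 + n^2*(6*a - 63) + n*(-a^2 + 2*a + 56)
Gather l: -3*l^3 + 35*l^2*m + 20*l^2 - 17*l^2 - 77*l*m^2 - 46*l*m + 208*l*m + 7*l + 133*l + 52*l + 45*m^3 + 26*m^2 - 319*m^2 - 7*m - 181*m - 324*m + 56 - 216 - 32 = -3*l^3 + l^2*(35*m + 3) + l*(-77*m^2 + 162*m + 192) + 45*m^3 - 293*m^2 - 512*m - 192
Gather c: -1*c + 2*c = c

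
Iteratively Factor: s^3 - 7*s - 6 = (s - 3)*(s^2 + 3*s + 2) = (s - 3)*(s + 1)*(s + 2)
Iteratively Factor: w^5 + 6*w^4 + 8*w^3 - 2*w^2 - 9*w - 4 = (w - 1)*(w^4 + 7*w^3 + 15*w^2 + 13*w + 4) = (w - 1)*(w + 1)*(w^3 + 6*w^2 + 9*w + 4) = (w - 1)*(w + 1)*(w + 4)*(w^2 + 2*w + 1) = (w - 1)*(w + 1)^2*(w + 4)*(w + 1)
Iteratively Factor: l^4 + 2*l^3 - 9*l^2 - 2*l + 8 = (l + 1)*(l^3 + l^2 - 10*l + 8) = (l - 1)*(l + 1)*(l^2 + 2*l - 8) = (l - 1)*(l + 1)*(l + 4)*(l - 2)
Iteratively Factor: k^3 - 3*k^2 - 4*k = (k - 4)*(k^2 + k) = k*(k - 4)*(k + 1)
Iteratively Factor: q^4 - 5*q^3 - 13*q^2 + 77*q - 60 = (q - 3)*(q^3 - 2*q^2 - 19*q + 20) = (q - 3)*(q - 1)*(q^2 - q - 20) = (q - 5)*(q - 3)*(q - 1)*(q + 4)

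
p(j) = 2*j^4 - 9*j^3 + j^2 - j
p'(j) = 8*j^3 - 27*j^2 + 2*j - 1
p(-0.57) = 2.77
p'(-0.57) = -12.39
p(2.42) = -55.52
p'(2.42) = -40.90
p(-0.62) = 3.44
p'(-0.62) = -14.53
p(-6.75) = 6972.12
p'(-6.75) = -3705.06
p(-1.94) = 99.75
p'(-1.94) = -164.91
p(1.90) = -33.96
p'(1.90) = -39.80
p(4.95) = 128.71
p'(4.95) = 317.63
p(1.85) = -31.99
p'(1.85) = -39.05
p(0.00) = 0.00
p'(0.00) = -1.00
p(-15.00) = 131865.00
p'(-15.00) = -33106.00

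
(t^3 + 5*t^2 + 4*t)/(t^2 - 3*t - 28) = t*(t + 1)/(t - 7)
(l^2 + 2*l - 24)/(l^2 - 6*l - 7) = (-l^2 - 2*l + 24)/(-l^2 + 6*l + 7)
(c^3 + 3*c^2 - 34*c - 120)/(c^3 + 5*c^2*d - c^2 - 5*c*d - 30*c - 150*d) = (c + 4)/(c + 5*d)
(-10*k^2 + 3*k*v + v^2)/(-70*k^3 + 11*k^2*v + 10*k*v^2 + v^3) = 1/(7*k + v)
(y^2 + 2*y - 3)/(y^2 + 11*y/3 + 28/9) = 9*(y^2 + 2*y - 3)/(9*y^2 + 33*y + 28)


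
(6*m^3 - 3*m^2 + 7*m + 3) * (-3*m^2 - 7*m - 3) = -18*m^5 - 33*m^4 - 18*m^3 - 49*m^2 - 42*m - 9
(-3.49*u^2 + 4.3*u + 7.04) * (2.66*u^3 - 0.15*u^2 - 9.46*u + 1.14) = -9.2834*u^5 + 11.9615*u^4 + 51.0968*u^3 - 45.7126*u^2 - 61.6964*u + 8.0256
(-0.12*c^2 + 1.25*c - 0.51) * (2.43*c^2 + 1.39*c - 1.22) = -0.2916*c^4 + 2.8707*c^3 + 0.6446*c^2 - 2.2339*c + 0.6222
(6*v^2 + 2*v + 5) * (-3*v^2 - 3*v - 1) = -18*v^4 - 24*v^3 - 27*v^2 - 17*v - 5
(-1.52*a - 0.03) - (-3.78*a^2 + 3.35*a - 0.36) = 3.78*a^2 - 4.87*a + 0.33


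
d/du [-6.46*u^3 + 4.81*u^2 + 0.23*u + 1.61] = -19.38*u^2 + 9.62*u + 0.23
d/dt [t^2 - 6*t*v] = 2*t - 6*v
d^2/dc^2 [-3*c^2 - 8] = -6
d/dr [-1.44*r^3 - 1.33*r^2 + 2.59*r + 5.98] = -4.32*r^2 - 2.66*r + 2.59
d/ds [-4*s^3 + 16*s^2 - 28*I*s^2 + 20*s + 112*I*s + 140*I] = -12*s^2 + s*(32 - 56*I) + 20 + 112*I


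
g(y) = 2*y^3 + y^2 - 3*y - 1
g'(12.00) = 885.00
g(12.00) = 3563.00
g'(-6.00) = 201.00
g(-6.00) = -379.00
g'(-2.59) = 32.07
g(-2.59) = -21.27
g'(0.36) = -1.50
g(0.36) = -1.86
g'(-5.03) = 138.75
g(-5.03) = -215.14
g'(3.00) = 57.00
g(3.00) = 53.00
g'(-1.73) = 11.50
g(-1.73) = -3.17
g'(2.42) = 36.98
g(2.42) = 25.94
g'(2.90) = 53.26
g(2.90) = 47.49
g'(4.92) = 152.08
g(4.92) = 246.64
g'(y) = 6*y^2 + 2*y - 3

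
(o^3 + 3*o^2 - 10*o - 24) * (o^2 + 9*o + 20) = o^5 + 12*o^4 + 37*o^3 - 54*o^2 - 416*o - 480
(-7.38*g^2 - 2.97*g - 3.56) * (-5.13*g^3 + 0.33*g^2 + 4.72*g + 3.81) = 37.8594*g^5 + 12.8007*g^4 - 17.5509*g^3 - 43.311*g^2 - 28.1189*g - 13.5636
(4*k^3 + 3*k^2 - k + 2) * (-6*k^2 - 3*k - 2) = -24*k^5 - 30*k^4 - 11*k^3 - 15*k^2 - 4*k - 4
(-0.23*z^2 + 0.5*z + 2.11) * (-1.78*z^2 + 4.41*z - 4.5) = 0.4094*z^4 - 1.9043*z^3 - 0.5158*z^2 + 7.0551*z - 9.495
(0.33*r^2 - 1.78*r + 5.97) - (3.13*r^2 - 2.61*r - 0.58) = -2.8*r^2 + 0.83*r + 6.55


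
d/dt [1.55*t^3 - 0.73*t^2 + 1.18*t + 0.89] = 4.65*t^2 - 1.46*t + 1.18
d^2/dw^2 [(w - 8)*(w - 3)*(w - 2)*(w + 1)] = 12*w^2 - 72*w + 66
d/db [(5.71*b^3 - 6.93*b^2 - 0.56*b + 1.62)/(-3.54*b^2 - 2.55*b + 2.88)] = (-20.2134*b^4 - 29.121*b^3 + 65.0235*b^2 - 28.4472*b + 2.5182)/(12.5316*b^4 + 18.054*b^3 - 13.8879*b^2 - 14.688*b + 8.2944)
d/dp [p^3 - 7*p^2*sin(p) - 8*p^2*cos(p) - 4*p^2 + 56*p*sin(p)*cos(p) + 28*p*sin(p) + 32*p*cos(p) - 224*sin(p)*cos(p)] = 8*p^2*sin(p) - 7*p^2*cos(p) + 3*p^2 - 46*p*sin(p) + 12*p*cos(p) + 56*p*cos(2*p) - 8*p + 28*sin(p) + 28*sin(2*p) + 32*cos(p) - 224*cos(2*p)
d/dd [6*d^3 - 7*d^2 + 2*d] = 18*d^2 - 14*d + 2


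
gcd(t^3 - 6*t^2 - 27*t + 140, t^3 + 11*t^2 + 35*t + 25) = t + 5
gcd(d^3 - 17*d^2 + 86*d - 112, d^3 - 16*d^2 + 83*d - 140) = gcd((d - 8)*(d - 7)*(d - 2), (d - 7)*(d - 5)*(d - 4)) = d - 7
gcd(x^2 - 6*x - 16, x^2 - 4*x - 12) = x + 2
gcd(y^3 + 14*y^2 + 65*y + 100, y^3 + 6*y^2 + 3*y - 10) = y + 5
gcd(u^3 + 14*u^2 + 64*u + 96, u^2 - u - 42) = u + 6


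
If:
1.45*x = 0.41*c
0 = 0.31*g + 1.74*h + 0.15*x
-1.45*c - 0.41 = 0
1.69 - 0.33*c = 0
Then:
No Solution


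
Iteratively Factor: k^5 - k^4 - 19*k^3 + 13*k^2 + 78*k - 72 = (k + 3)*(k^4 - 4*k^3 - 7*k^2 + 34*k - 24) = (k - 4)*(k + 3)*(k^3 - 7*k + 6) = (k - 4)*(k - 2)*(k + 3)*(k^2 + 2*k - 3) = (k - 4)*(k - 2)*(k - 1)*(k + 3)*(k + 3)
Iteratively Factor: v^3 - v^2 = (v)*(v^2 - v) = v*(v - 1)*(v)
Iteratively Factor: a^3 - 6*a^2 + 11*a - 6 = (a - 2)*(a^2 - 4*a + 3) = (a - 2)*(a - 1)*(a - 3)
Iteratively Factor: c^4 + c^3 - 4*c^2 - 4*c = (c + 1)*(c^3 - 4*c) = (c + 1)*(c + 2)*(c^2 - 2*c) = c*(c + 1)*(c + 2)*(c - 2)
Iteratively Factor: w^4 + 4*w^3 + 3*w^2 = (w + 3)*(w^3 + w^2) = (w + 1)*(w + 3)*(w^2) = w*(w + 1)*(w + 3)*(w)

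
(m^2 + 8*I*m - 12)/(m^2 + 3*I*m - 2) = (m + 6*I)/(m + I)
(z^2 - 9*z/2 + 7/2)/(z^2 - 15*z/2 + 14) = (z - 1)/(z - 4)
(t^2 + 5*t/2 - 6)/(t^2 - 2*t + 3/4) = 2*(t + 4)/(2*t - 1)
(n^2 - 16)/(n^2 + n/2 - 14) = 2*(n - 4)/(2*n - 7)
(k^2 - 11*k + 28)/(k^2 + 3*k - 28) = (k - 7)/(k + 7)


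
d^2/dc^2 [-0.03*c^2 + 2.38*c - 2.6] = -0.0600000000000000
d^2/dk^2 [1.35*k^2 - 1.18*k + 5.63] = 2.70000000000000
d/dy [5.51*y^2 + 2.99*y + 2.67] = 11.02*y + 2.99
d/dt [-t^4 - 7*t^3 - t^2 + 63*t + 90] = -4*t^3 - 21*t^2 - 2*t + 63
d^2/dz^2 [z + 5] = 0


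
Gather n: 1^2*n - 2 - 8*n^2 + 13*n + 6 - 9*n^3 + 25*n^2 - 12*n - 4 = -9*n^3 + 17*n^2 + 2*n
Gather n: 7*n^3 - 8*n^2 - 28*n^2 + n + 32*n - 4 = 7*n^3 - 36*n^2 + 33*n - 4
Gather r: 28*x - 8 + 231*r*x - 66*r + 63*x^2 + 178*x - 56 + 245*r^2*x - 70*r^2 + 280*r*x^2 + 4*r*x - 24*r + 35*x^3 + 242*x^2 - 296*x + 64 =r^2*(245*x - 70) + r*(280*x^2 + 235*x - 90) + 35*x^3 + 305*x^2 - 90*x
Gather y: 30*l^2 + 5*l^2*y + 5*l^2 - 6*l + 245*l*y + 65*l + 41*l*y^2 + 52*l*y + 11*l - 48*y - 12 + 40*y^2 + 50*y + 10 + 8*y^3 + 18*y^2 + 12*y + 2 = 35*l^2 + 70*l + 8*y^3 + y^2*(41*l + 58) + y*(5*l^2 + 297*l + 14)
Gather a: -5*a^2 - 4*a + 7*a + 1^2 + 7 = -5*a^2 + 3*a + 8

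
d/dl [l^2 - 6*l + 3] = 2*l - 6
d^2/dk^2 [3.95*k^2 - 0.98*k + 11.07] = 7.90000000000000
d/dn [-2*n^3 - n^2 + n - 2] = -6*n^2 - 2*n + 1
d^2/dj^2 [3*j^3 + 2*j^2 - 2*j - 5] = 18*j + 4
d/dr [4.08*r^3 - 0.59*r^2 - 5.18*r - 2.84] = 12.24*r^2 - 1.18*r - 5.18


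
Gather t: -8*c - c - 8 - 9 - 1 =-9*c - 18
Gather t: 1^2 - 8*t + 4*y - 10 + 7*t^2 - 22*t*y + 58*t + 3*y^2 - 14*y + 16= 7*t^2 + t*(50 - 22*y) + 3*y^2 - 10*y + 7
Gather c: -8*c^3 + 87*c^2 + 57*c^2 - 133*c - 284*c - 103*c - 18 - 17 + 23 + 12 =-8*c^3 + 144*c^2 - 520*c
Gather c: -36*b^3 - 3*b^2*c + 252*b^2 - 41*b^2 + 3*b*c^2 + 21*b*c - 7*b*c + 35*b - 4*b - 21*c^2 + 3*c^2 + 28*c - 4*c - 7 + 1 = -36*b^3 + 211*b^2 + 31*b + c^2*(3*b - 18) + c*(-3*b^2 + 14*b + 24) - 6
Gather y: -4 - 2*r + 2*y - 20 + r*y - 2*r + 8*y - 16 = -4*r + y*(r + 10) - 40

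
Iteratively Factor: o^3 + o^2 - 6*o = (o)*(o^2 + o - 6) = o*(o - 2)*(o + 3)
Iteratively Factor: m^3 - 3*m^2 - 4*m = (m)*(m^2 - 3*m - 4) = m*(m + 1)*(m - 4)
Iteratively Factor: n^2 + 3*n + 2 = (n + 1)*(n + 2)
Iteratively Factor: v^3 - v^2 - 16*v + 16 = (v + 4)*(v^2 - 5*v + 4) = (v - 1)*(v + 4)*(v - 4)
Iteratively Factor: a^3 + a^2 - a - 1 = (a + 1)*(a^2 - 1) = (a + 1)^2*(a - 1)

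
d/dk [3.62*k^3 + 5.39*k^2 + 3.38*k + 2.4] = 10.86*k^2 + 10.78*k + 3.38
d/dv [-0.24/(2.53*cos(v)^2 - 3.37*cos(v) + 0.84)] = (0.8088 - 1.2144*cos(v))*sin(v)/(2.53*cos(v)^2 - 3.37*cos(v) + 0.84)^2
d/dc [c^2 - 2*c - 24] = 2*c - 2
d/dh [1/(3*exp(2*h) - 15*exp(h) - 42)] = (5 - 2*exp(h))*exp(h)/(3*(-exp(2*h) + 5*exp(h) + 14)^2)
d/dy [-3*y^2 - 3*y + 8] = -6*y - 3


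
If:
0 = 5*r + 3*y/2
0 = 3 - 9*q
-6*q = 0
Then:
No Solution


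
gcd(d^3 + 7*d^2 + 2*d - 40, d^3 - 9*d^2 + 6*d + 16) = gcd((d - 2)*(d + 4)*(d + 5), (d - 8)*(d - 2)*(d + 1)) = d - 2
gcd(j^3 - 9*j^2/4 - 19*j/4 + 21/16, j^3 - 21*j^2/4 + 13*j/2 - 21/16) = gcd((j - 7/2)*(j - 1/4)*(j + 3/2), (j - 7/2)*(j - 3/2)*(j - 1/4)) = j^2 - 15*j/4 + 7/8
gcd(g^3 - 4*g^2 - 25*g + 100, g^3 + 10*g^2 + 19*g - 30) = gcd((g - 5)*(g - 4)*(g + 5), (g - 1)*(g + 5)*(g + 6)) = g + 5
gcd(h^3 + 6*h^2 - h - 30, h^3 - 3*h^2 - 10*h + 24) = h^2 + h - 6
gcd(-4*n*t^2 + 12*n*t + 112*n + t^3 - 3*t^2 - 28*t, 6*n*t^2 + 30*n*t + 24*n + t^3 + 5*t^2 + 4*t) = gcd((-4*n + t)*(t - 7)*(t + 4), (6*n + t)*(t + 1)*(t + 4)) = t + 4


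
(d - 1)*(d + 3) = d^2 + 2*d - 3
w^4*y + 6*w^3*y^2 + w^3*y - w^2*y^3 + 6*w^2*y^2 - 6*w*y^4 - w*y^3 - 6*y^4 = (w - y)*(w + y)*(w + 6*y)*(w*y + y)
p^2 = p^2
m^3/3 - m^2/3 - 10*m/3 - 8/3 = (m/3 + 1/3)*(m - 4)*(m + 2)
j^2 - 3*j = j*(j - 3)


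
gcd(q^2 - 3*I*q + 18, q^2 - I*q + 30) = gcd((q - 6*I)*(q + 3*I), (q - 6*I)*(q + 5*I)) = q - 6*I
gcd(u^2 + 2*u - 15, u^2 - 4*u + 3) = u - 3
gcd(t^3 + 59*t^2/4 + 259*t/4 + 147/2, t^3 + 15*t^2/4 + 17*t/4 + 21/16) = t + 7/4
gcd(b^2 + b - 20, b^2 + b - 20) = b^2 + b - 20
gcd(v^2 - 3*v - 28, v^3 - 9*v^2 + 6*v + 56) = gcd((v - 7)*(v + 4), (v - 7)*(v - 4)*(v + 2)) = v - 7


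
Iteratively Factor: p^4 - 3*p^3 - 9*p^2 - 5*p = (p)*(p^3 - 3*p^2 - 9*p - 5) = p*(p + 1)*(p^2 - 4*p - 5) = p*(p - 5)*(p + 1)*(p + 1)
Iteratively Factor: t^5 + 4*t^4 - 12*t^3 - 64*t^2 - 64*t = (t + 2)*(t^4 + 2*t^3 - 16*t^2 - 32*t) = (t + 2)*(t + 4)*(t^3 - 2*t^2 - 8*t) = (t - 4)*(t + 2)*(t + 4)*(t^2 + 2*t) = (t - 4)*(t + 2)^2*(t + 4)*(t)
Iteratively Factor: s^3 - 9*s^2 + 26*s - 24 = (s - 2)*(s^2 - 7*s + 12) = (s - 4)*(s - 2)*(s - 3)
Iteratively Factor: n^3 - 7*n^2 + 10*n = (n)*(n^2 - 7*n + 10) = n*(n - 2)*(n - 5)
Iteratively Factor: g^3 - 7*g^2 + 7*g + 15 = (g - 5)*(g^2 - 2*g - 3) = (g - 5)*(g + 1)*(g - 3)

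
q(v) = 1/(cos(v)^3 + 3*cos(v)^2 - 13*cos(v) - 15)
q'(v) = (3*sin(v)*cos(v)^2 + 6*sin(v)*cos(v) - 13*sin(v))/(cos(v)^3 + 3*cos(v)^2 - 13*cos(v) - 15)^2 = (3*cos(v)^2 + 6*cos(v) - 13)*sin(v)/(cos(v)^3 + 3*cos(v)^2 - 13*cos(v) - 15)^2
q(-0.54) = -0.04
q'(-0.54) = 0.01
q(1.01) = -0.05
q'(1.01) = -0.02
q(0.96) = -0.05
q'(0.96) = -0.02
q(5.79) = -0.04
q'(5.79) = 0.00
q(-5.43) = -0.05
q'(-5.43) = -0.01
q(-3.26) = -8.93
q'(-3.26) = -150.59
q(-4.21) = -0.12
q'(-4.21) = -0.20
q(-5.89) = -0.04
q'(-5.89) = -0.00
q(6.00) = -0.04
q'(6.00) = 0.00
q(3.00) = -6.25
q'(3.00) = -88.07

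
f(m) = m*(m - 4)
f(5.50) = 8.25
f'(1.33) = -1.34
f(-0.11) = 0.45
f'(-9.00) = -22.00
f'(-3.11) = -10.22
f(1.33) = -3.55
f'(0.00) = -4.00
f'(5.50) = 7.00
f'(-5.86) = -15.72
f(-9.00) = 117.00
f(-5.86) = 57.78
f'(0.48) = -3.04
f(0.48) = -1.69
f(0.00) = 0.00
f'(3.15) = 2.30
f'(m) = 2*m - 4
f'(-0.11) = -4.22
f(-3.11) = 22.11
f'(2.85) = 1.70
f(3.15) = -2.68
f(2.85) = -3.28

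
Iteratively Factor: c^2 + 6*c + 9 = (c + 3)*(c + 3)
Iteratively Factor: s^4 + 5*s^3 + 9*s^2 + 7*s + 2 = (s + 2)*(s^3 + 3*s^2 + 3*s + 1) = (s + 1)*(s + 2)*(s^2 + 2*s + 1) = (s + 1)^2*(s + 2)*(s + 1)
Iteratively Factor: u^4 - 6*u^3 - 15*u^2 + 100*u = (u)*(u^3 - 6*u^2 - 15*u + 100) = u*(u - 5)*(u^2 - u - 20) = u*(u - 5)*(u + 4)*(u - 5)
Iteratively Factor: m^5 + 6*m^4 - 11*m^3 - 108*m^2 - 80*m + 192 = (m + 4)*(m^4 + 2*m^3 - 19*m^2 - 32*m + 48) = (m + 4)^2*(m^3 - 2*m^2 - 11*m + 12) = (m + 3)*(m + 4)^2*(m^2 - 5*m + 4) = (m - 4)*(m + 3)*(m + 4)^2*(m - 1)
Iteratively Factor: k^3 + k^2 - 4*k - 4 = (k + 1)*(k^2 - 4) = (k + 1)*(k + 2)*(k - 2)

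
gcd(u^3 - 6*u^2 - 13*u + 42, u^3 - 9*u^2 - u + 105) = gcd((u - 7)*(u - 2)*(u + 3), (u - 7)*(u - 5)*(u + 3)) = u^2 - 4*u - 21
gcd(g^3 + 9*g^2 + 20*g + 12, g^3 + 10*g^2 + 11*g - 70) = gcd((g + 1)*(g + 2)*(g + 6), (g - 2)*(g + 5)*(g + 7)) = 1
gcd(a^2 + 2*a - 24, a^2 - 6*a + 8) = a - 4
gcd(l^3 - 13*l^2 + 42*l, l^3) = l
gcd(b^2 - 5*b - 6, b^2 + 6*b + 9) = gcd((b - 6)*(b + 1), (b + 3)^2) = 1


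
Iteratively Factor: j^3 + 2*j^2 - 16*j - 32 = (j + 2)*(j^2 - 16) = (j - 4)*(j + 2)*(j + 4)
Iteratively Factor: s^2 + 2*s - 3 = (s - 1)*(s + 3)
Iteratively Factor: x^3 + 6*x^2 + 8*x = (x)*(x^2 + 6*x + 8) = x*(x + 4)*(x + 2)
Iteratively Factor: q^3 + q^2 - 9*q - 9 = (q + 1)*(q^2 - 9) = (q - 3)*(q + 1)*(q + 3)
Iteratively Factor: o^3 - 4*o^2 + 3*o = (o - 3)*(o^2 - o) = (o - 3)*(o - 1)*(o)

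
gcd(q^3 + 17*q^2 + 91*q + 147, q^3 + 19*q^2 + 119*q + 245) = q^2 + 14*q + 49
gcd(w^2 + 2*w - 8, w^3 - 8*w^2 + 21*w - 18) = w - 2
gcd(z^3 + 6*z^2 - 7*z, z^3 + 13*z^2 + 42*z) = z^2 + 7*z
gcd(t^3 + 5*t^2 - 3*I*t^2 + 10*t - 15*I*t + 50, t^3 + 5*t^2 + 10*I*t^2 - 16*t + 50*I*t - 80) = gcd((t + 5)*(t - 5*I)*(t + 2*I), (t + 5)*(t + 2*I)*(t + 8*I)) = t^2 + t*(5 + 2*I) + 10*I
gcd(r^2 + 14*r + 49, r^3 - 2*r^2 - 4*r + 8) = 1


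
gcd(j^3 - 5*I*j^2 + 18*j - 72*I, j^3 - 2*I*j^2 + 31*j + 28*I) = j + 4*I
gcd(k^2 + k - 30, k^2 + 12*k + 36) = k + 6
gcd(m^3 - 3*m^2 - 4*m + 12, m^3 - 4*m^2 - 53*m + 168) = m - 3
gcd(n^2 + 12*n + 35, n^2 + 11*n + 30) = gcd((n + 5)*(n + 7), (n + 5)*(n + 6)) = n + 5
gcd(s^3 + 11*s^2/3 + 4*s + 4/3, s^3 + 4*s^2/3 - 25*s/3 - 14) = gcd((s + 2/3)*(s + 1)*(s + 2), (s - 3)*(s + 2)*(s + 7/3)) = s + 2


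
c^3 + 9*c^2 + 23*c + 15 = (c + 1)*(c + 3)*(c + 5)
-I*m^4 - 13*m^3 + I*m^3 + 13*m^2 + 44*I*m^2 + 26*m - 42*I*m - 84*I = (m - 2)*(m - 7*I)*(m - 6*I)*(-I*m - I)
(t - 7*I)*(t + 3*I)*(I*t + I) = I*t^3 + 4*t^2 + I*t^2 + 4*t + 21*I*t + 21*I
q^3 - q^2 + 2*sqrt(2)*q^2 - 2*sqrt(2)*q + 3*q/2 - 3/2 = (q - 1)*(q + sqrt(2)/2)*(q + 3*sqrt(2)/2)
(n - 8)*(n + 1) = n^2 - 7*n - 8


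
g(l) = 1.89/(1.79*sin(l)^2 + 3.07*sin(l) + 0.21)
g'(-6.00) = -5.07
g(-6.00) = 1.57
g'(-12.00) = -1.41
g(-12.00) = 0.80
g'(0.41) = -2.64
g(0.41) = 1.10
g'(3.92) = 0.66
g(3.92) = -1.78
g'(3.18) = 616.82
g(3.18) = 19.95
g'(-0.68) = -1.17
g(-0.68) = -1.87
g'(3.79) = 1.39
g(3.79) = -1.91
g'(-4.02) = 0.53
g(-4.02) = 0.52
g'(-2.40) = 0.83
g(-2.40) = -1.81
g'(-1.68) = -0.09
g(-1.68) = -1.76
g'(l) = 1.89*(-3.58*sin(l)*cos(l) - 3.07*cos(l))/(1.79*sin(l)^2 + 3.07*sin(l) + 0.21)^2 = -(6.7662*sin(l) + 5.8023)*cos(l)/(1.79*sin(l)^2 + 3.07*sin(l) + 0.21)^2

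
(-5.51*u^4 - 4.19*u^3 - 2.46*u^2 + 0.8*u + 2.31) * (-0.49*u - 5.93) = 2.6999*u^5 + 34.7274*u^4 + 26.0521*u^3 + 14.1958*u^2 - 5.8759*u - 13.6983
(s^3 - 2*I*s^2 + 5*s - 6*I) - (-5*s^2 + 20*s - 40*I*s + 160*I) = s^3 + 5*s^2 - 2*I*s^2 - 15*s + 40*I*s - 166*I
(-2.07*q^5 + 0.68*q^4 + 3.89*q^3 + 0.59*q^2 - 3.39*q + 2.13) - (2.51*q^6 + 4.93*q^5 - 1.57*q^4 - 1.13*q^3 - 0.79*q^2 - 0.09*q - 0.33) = -2.51*q^6 - 7.0*q^5 + 2.25*q^4 + 5.02*q^3 + 1.38*q^2 - 3.3*q + 2.46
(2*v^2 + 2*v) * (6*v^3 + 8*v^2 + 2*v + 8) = 12*v^5 + 28*v^4 + 20*v^3 + 20*v^2 + 16*v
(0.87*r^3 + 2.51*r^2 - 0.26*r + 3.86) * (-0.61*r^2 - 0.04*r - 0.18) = -0.5307*r^5 - 1.5659*r^4 - 0.0984*r^3 - 2.796*r^2 - 0.1076*r - 0.6948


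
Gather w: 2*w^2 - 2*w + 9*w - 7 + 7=2*w^2 + 7*w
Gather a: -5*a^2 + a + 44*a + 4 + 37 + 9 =-5*a^2 + 45*a + 50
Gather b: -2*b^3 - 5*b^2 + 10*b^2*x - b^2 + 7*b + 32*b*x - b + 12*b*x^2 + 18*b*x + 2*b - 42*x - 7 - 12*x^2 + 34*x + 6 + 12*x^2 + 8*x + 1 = -2*b^3 + b^2*(10*x - 6) + b*(12*x^2 + 50*x + 8)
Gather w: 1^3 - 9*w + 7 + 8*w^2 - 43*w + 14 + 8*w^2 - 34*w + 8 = 16*w^2 - 86*w + 30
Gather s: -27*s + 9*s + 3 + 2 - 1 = 4 - 18*s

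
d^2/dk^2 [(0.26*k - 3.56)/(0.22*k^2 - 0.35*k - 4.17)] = ((1.7484 - 0.3432*k)*(-0.22*k^2 + 0.35*k + 4.17) - (0.26*k - 3.56)*(0.44*k - 0.35)*(0.88*k - 0.7))/(-0.22*k^2 + 0.35*k + 4.17)^3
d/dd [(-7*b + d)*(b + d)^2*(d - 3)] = (b + d)*((-7*b + d)*(b + d) + (b + d)*(d - 3) - 2*(7*b - d)*(d - 3))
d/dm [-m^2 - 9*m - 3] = -2*m - 9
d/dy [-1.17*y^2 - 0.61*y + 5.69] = -2.34*y - 0.61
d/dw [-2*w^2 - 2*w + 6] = -4*w - 2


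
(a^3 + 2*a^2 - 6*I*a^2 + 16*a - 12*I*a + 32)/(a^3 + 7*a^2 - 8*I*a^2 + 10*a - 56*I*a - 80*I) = (a + 2*I)/(a + 5)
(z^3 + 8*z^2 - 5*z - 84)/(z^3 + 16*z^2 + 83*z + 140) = (z - 3)/(z + 5)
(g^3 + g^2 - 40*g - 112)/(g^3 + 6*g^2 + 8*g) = (g^2 - 3*g - 28)/(g*(g + 2))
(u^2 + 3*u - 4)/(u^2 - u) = (u + 4)/u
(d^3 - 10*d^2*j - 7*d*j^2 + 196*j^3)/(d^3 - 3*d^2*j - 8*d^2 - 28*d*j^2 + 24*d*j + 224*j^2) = (d - 7*j)/(d - 8)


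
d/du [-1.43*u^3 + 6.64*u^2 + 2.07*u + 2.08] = -4.29*u^2 + 13.28*u + 2.07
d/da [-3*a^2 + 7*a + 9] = 7 - 6*a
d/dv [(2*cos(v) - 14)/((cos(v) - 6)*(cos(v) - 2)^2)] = 2*(-27*cos(v) + cos(2*v) + 87)*sin(v)/((cos(v) - 6)^2*(cos(v) - 2)^3)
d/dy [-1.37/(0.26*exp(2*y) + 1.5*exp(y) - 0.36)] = (0.7124*exp(y) + 2.055)*exp(y)/(0.26*exp(2*y) + 1.5*exp(y) - 0.36)^2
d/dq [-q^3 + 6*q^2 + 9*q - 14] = -3*q^2 + 12*q + 9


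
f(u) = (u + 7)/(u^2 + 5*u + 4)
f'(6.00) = -0.03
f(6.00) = 0.19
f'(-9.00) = 0.01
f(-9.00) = -0.05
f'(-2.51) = -0.43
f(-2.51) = -2.00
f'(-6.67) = 0.08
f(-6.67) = 0.02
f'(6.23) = -0.03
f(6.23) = 0.18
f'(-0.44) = -6.30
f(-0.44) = 3.29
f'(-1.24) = -34.59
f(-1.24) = -8.70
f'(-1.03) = -2222.11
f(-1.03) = -67.00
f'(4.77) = -0.05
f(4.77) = 0.23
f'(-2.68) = -0.13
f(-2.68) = -1.95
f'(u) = (-2*u - 5)*(u + 7)/(u^2 + 5*u + 4)^2 + 1/(u^2 + 5*u + 4) = (u^2 + 5*u - (u + 7)*(2*u + 5) + 4)/(u^2 + 5*u + 4)^2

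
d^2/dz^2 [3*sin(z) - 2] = -3*sin(z)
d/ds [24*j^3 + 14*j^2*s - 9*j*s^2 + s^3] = 14*j^2 - 18*j*s + 3*s^2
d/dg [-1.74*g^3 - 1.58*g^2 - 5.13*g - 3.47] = -5.22*g^2 - 3.16*g - 5.13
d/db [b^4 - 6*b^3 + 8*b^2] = 2*b*(2*b^2 - 9*b + 8)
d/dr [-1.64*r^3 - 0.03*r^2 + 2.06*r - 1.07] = -4.92*r^2 - 0.06*r + 2.06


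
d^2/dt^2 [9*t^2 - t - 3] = 18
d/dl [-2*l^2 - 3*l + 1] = -4*l - 3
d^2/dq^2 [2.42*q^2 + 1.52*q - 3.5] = 4.84000000000000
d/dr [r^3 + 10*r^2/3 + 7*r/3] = 3*r^2 + 20*r/3 + 7/3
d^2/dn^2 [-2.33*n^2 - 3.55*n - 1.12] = -4.66000000000000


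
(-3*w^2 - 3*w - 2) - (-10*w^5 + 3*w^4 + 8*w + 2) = 10*w^5 - 3*w^4 - 3*w^2 - 11*w - 4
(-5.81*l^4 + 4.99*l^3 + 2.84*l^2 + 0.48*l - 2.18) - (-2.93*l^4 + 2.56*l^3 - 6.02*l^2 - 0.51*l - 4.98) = -2.88*l^4 + 2.43*l^3 + 8.86*l^2 + 0.99*l + 2.8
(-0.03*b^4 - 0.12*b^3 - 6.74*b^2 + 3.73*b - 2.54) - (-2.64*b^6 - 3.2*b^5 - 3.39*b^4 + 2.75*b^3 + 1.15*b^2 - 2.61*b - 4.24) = 2.64*b^6 + 3.2*b^5 + 3.36*b^4 - 2.87*b^3 - 7.89*b^2 + 6.34*b + 1.7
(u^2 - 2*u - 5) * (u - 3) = u^3 - 5*u^2 + u + 15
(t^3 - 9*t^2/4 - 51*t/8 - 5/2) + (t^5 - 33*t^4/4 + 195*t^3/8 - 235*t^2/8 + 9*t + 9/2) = t^5 - 33*t^4/4 + 203*t^3/8 - 253*t^2/8 + 21*t/8 + 2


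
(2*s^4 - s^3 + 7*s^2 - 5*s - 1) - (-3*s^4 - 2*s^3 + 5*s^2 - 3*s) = 5*s^4 + s^3 + 2*s^2 - 2*s - 1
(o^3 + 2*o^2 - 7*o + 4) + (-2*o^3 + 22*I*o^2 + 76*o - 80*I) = -o^3 + 2*o^2 + 22*I*o^2 + 69*o + 4 - 80*I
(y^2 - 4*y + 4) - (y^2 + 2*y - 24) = 28 - 6*y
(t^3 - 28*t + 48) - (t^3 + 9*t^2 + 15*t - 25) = -9*t^2 - 43*t + 73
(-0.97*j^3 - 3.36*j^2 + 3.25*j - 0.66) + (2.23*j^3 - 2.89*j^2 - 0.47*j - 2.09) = 1.26*j^3 - 6.25*j^2 + 2.78*j - 2.75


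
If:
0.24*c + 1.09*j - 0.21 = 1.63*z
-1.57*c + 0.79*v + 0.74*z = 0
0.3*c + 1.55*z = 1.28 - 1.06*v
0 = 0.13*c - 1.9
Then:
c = 14.62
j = -94.01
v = 86.03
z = -60.84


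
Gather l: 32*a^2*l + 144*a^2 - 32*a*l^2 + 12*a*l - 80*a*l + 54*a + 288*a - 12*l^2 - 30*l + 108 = 144*a^2 + 342*a + l^2*(-32*a - 12) + l*(32*a^2 - 68*a - 30) + 108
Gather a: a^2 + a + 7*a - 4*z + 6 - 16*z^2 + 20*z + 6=a^2 + 8*a - 16*z^2 + 16*z + 12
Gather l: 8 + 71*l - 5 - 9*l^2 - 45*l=-9*l^2 + 26*l + 3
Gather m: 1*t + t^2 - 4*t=t^2 - 3*t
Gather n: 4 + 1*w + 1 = w + 5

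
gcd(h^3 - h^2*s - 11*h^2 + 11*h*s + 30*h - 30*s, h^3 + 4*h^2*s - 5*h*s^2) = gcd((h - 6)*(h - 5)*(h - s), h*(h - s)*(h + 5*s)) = -h + s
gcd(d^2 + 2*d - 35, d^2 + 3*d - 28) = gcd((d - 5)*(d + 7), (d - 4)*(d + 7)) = d + 7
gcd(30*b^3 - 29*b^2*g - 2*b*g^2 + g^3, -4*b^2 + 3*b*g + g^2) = b - g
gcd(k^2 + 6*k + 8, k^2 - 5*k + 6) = 1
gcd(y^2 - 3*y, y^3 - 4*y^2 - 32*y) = y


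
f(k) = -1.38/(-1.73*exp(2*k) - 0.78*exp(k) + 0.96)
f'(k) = -1.38*(3.46*exp(2*k) + 0.78*exp(k))/(-1.73*exp(2*k) - 0.78*exp(k) + 0.96)^2 = (-4.7748*exp(k) - 1.0764)*exp(k)/(1.73*exp(2*k) + 0.78*exp(k) - 0.96)^2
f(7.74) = 0.00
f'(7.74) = -0.00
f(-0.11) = 1.22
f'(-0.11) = -3.78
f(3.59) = 0.00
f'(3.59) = -0.00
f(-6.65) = -1.44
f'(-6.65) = -0.00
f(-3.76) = -1.47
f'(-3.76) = -0.03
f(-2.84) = -1.52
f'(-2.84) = -0.10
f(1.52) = 0.04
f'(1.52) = -0.07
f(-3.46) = -1.48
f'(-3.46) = -0.04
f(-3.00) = -1.51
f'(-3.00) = -0.08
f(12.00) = 0.00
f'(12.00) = 0.00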